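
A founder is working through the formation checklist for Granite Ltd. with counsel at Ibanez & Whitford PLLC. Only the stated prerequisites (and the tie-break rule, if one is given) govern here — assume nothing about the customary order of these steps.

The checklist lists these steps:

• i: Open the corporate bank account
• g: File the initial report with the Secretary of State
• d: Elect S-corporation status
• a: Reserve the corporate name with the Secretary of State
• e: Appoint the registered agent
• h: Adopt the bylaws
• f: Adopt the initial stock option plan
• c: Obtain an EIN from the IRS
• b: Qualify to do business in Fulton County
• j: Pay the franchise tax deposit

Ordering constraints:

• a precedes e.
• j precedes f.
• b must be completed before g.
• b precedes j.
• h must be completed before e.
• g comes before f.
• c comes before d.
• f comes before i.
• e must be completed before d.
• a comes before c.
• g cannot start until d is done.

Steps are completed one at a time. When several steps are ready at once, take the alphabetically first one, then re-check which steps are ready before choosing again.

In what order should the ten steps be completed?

Nothing is required for a, b and h. a has the earlier label → a first.
Ready: b, c and h. b has the earlier label → b.
Now c, h and j have their prerequisites met. c has the earlier label, so c next.
Now h and j have their prerequisites met. h has the earlier label, so h next.
e and j are both available; e has the earlier label → e.
Ready: d and j. d has the earlier label → d.
Ready: g and j. g has the earlier label → g.
Next only j has its prerequisites met → j.
Next only f has its prerequisites met → f.
Next only i has its prerequisites met → i.

a b c h e d g j f i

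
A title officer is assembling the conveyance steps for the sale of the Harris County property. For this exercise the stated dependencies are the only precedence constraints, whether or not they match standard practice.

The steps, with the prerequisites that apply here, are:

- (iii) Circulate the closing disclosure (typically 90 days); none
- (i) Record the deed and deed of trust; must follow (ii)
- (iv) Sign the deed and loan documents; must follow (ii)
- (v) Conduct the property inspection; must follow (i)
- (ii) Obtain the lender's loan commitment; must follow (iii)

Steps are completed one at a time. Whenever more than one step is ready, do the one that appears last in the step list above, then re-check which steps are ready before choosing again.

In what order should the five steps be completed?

(iii) → (ii) → (iv) → (i) → (v)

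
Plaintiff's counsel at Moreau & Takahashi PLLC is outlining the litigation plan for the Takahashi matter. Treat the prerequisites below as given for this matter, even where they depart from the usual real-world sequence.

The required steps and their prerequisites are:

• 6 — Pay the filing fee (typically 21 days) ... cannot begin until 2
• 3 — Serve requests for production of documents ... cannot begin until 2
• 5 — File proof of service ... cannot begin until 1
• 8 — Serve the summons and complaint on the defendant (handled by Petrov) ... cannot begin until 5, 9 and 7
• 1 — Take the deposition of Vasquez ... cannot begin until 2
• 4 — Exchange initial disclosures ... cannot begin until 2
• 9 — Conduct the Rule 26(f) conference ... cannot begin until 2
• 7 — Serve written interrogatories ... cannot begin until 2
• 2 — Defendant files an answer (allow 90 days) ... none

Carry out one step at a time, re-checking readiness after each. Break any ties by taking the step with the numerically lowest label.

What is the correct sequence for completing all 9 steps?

2, 1, 3, 4, 5, 6, 7, 9, 8

2 has no prerequisites → 2 first.
1, 3, 4, 6, 7 and 9 are all available; 1 has the earlier label → 1.
5 now also ready, so the ready set is {3, 4, 5, 6, 7, 9}; 3 has the earlier label → 3.
4, 5, 6, 7 and 9 are all available; 4 has the earlier label → 4.
Ready: 5, 6, 7 and 9. 5 has the earlier label → 5.
6, 7 and 9 are all available; 6 has the earlier label → 6.
Now 7 and 9 have their prerequisites met. 7 has the earlier label, so 7 next.
Next only 9 has its prerequisites met → 9.
That leaves 8 as the only ready step → 8.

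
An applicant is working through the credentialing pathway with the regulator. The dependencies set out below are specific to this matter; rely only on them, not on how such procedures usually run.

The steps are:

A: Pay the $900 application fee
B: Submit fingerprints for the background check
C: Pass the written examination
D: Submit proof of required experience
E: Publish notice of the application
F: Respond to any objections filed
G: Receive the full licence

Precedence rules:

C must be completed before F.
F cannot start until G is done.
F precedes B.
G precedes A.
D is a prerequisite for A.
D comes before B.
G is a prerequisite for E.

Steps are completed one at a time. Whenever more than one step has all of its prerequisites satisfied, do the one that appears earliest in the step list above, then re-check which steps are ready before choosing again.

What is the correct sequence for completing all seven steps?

C, D and G have no prerequisites; C is listed earlier, so C is first.
Ready: D and G. D is listed earlier → D.
That leaves G as the only ready step → G.
Ready: A, E and F. A is listed earlier → A.
Now E and F have their prerequisites met. E is listed earlier, so E next.
Next only F has its prerequisites met → F.
B is the only step now ready → B.

C, D, G, A, E, F, B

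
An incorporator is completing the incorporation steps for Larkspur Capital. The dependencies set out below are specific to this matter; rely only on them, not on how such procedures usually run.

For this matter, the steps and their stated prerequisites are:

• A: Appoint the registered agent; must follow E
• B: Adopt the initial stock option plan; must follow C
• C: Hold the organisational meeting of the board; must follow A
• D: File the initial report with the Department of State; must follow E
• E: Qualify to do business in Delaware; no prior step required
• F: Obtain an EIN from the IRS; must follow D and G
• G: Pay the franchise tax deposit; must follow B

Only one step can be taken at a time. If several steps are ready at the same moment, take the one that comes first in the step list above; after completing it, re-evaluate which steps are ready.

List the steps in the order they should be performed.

E, A, C, B, D, G, F

E is the only step with nothing outstanding, so it goes first.
Ready: A and D. A is listed earlier → A.
C now also ready, so the ready set is {C, D}; C is listed earlier → C.
B and D are both available; B is listed earlier → B.
Now D and G have their prerequisites met. D is listed earlier, so D next.
G needed B, now all done → G.
F needed D and G, now all done → F.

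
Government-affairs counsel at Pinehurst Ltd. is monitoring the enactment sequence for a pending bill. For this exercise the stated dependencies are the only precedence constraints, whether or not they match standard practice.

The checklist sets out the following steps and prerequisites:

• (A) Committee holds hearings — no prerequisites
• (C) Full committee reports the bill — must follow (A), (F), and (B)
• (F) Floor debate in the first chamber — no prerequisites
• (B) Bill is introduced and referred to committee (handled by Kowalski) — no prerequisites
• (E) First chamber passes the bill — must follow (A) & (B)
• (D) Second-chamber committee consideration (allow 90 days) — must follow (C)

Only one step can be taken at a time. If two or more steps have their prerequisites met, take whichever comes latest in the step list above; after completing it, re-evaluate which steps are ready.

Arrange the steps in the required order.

(B), (F), (A), (E), (C), (D)

(B), (F) and (A) have no prerequisites; (B) is listed later, so (B) is first.
(F) and (A) are both available; (F) is listed later → (F).
(A) is the only step now ready → (A).
(E) and (C) are both available; (E) is listed later → (E).
Next only (C) has its prerequisites met → (C).
That leaves (D) as the only ready step → (D).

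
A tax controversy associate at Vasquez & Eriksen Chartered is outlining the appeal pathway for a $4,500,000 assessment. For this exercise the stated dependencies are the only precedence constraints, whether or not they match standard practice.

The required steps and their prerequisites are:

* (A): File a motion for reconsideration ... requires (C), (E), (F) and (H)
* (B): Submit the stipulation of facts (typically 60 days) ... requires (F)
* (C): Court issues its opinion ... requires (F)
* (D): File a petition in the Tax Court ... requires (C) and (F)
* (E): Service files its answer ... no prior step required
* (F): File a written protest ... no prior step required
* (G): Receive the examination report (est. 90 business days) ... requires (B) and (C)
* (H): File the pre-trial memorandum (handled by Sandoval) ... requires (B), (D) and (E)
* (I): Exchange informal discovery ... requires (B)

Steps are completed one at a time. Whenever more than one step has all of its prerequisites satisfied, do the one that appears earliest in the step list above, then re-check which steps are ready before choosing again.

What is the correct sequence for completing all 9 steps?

(E) and (F) have no prerequisites; (E) is listed earlier, so (E) is first.
That leaves (F) as the only ready step → (F).
Ready: (B) and (C). (B) is listed earlier → (B).
(I) now also ready, so the ready set is {(C), (I)}; (C) is listed earlier → (C).
(D) and (G) now also ready, so the ready set is {(D), (G), (I)}; (D) is listed earlier → (D).
(H) now also ready, so the ready set is {(G), (H), (I)}; (G) is listed earlier → (G).
Ready: (H) and (I). (H) is listed earlier → (H).
(A) now also ready, so the ready set is {(A), (I)}; (A) is listed earlier → (A).
That leaves (I) as the only ready step → (I).

(E), (F), (B), (C), (D), (G), (H), (A), (I)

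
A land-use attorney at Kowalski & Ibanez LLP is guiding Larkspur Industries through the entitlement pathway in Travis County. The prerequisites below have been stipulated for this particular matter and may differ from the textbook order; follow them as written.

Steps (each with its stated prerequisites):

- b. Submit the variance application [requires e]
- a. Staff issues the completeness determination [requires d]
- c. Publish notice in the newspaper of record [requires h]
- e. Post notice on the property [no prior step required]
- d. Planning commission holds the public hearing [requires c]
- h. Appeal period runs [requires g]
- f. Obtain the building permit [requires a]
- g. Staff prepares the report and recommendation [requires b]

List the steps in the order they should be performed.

e b g h c d a f

e has no prerequisites → e first.
b needed e, now all done → b.
g needed b, now all done → g.
That leaves h as the only ready step → h.
c needed h, now all done → c.
d is the only step now ready → d.
a needed d, now all done → a.
f is the only step now ready → f.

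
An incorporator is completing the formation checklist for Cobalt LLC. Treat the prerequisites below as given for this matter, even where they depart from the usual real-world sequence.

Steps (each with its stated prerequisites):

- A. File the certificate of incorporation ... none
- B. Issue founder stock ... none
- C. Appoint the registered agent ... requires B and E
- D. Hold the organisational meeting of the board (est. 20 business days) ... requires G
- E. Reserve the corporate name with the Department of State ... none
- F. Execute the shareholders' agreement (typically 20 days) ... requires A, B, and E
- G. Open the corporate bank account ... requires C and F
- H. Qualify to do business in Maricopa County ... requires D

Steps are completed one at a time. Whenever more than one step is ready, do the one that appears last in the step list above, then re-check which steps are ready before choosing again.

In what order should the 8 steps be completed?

E, B and A have no prerequisites; E is listed later, so E is first.
Ready: B and A. B is listed later → B.
C now also ready, so the ready set is {C, A}; C is listed later → C.
Next only A has its prerequisites met → A.
Next only F has its prerequisites met → F.
That leaves G as the only ready step → G.
D is the only step now ready → D.
That leaves H as the only ready step → H.

E → B → C → A → F → G → D → H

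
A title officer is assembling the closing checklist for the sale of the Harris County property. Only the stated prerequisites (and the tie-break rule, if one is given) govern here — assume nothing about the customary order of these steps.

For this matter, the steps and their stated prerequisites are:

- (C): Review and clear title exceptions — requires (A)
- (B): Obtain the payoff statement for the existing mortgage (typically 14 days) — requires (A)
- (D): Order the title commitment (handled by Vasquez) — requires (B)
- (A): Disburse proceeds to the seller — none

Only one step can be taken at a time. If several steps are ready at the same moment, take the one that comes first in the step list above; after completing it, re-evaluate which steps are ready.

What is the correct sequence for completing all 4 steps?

Only (A) has no prerequisites, so it is first.
Ready: (C) and (B). (C) is listed earlier → (C).
Next only (B) has its prerequisites met → (B).
Next only (D) has its prerequisites met → (D).

(A) → (C) → (B) → (D)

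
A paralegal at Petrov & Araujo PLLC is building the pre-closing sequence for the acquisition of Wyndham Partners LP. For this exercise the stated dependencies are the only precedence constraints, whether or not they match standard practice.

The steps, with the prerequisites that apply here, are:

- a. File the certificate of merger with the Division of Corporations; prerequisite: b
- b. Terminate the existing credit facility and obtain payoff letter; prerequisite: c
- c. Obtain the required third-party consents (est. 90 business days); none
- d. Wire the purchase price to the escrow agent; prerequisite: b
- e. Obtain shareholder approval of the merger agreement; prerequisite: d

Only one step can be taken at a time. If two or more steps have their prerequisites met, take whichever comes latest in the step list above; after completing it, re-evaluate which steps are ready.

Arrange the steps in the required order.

c, b, d, e, a

Only c has no prerequisites, so it is first.
b needed c, now all done → b.
Ready: d and a. d is listed later → d.
Now e and a have their prerequisites met. e is listed later, so e next.
a is the only step now ready → a.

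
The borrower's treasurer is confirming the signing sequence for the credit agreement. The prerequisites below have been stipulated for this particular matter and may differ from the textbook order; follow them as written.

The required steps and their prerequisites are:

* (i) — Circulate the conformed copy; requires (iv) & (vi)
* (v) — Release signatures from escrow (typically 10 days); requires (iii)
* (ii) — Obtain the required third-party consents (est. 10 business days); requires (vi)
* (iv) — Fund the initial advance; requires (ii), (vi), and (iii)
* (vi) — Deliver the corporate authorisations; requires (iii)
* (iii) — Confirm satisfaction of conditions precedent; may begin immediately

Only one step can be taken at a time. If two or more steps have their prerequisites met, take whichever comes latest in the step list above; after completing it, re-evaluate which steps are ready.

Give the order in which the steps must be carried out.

(iii) is the only step with nothing outstanding, so it goes first.
(vi) and (v) are both available; (vi) is listed later → (vi).
Now (ii) and (v) have their prerequisites met. (ii) is listed later, so (ii) next.
(iv) and (v) are both available; (iv) is listed later → (iv).
(i) now also ready, so the ready set is {(v), (i)}; (v) is listed later → (v).
(i) is the only step now ready → (i).

(iii), (vi), (ii), (iv), (v), (i)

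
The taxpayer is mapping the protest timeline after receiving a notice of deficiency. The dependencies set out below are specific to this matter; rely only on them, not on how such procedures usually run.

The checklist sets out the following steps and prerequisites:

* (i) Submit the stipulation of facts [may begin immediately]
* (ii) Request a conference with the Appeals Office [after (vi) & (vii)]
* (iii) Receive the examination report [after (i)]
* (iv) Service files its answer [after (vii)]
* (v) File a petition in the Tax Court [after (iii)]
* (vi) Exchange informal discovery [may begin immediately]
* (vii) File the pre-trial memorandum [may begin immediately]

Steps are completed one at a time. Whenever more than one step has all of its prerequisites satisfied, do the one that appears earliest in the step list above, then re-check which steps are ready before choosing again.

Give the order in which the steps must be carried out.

Nothing is required for (i), (vi) and (vii). (i) is listed earlier → (i) first.
(iii), (vi) and (vii) are all available; (iii) is listed earlier → (iii).
Ready: (v), (vi) and (vii). (v) is listed earlier → (v).
Ready: (vi) and (vii). (vi) is listed earlier → (vi).
Next only (vii) has its prerequisites met → (vii).
(ii) and (iv) are both available; (ii) is listed earlier → (ii).
(iv) needed (vii), now all done → (iv).

(i) → (iii) → (v) → (vi) → (vii) → (ii) → (iv)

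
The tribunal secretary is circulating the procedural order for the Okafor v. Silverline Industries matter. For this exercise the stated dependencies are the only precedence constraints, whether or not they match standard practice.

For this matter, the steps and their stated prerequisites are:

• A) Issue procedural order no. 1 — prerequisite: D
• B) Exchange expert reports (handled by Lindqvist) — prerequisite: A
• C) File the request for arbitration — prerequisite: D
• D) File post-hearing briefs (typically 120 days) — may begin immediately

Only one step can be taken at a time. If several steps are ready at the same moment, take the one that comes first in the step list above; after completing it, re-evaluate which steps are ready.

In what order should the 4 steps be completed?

Only D has no prerequisites, so it is first.
Ready: A and C. A is listed earlier → A.
Now B and C have their prerequisites met. B is listed earlier, so B next.
Next only C has its prerequisites met → C.

D, A, B, C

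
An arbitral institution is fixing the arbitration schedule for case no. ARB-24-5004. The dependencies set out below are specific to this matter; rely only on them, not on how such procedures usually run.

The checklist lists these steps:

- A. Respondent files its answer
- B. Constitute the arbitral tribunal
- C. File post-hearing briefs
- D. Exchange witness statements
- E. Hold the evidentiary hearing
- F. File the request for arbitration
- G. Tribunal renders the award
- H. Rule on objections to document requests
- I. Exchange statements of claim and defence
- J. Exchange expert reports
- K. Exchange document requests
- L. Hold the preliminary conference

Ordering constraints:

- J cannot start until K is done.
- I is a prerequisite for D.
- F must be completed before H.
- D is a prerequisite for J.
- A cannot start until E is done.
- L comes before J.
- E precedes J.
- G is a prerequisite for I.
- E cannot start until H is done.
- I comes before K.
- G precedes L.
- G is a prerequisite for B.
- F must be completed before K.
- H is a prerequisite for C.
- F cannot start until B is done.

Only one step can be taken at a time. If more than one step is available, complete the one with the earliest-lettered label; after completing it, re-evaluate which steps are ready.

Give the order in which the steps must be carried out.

G B F H C E A I D K L J

G has no prerequisites → G first.
B, I and L are all available; B has the earlier label → B.
F now also ready, so the ready set is {F, I, L}; F has the earlier label → F.
H now also ready, so the ready set is {H, I, L}; H has the earlier label → H.
C and E now also ready, so the ready set is {C, E, I, L}; C has the earlier label → C.
Ready: E, I and L. E has the earlier label → E.
Ready: A, I and L. A has the earlier label → A.
Ready: I and L. I has the earlier label → I.
D, K and L are all available; D has the earlier label → D.
Now K and L have their prerequisites met. K has the earlier label, so K next.
L needed G, now all done → L.
J is the only step now ready → J.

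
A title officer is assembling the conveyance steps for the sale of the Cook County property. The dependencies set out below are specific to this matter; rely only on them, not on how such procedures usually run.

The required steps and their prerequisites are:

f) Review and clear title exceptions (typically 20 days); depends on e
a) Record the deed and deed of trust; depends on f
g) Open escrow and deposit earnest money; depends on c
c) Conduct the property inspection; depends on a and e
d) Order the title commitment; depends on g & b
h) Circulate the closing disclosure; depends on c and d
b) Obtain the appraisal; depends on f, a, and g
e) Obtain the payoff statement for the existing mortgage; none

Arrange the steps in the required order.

e → f → a → c → g → b → d → h

Only e has no prerequisites, so it is first.
f needed e, now all done → f.
That leaves a as the only ready step → a.
Next only c has its prerequisites met → c.
g needed c, now all done → g.
b is the only step now ready → b.
d needed g and b, now all done → d.
h is the only step now ready → h.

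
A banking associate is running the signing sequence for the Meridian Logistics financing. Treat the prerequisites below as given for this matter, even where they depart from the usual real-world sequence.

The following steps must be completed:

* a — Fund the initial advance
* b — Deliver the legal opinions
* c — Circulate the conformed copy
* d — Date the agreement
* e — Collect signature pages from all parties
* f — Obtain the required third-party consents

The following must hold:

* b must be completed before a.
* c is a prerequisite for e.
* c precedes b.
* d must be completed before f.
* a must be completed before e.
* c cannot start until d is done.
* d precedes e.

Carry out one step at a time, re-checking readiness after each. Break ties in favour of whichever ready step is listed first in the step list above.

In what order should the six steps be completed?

d, c, b, a, e, f

d is the only step with nothing outstanding, so it goes first.
c and f are both available; c is listed earlier → c.
b now also ready, so the ready set is {b, f}; b is listed earlier → b.
a now also ready, so the ready set is {a, f}; a is listed earlier → a.
Ready: e and f. e is listed earlier → e.
f needed d, now all done → f.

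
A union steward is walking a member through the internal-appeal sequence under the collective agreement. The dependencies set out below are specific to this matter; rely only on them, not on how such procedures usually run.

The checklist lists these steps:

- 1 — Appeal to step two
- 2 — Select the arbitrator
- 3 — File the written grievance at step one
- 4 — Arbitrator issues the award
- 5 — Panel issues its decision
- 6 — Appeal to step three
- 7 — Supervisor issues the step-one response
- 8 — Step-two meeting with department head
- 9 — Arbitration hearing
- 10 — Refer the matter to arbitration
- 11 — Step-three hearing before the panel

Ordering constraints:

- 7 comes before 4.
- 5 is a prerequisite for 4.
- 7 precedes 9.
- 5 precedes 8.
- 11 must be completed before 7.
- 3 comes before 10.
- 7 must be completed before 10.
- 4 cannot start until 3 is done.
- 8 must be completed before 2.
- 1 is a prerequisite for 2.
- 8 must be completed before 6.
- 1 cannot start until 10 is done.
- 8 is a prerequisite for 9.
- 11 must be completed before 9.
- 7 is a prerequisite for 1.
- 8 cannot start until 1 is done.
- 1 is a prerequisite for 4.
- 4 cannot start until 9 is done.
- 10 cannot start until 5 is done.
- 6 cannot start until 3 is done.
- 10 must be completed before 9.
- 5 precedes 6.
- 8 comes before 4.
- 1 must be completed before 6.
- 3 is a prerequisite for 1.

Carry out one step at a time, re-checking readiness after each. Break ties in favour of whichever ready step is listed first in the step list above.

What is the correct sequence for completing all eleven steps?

Nothing is required for 3, 5 and 11. 3 is listed earlier → 3 first.
Ready: 5 and 11. 5 is listed earlier → 5.
That leaves 11 as the only ready step → 11.
7 needed 11, now all done → 7.
That leaves 10 as the only ready step → 10.
Next only 1 has its prerequisites met → 1.
8 is the only step now ready → 8.
2, 6 and 9 are all available; 2 is listed earlier → 2.
Ready: 6 and 9. 6 is listed earlier → 6.
Next only 9 has its prerequisites met → 9.
4 is the only step now ready → 4.

3, 5, 11, 7, 10, 1, 8, 2, 6, 9, 4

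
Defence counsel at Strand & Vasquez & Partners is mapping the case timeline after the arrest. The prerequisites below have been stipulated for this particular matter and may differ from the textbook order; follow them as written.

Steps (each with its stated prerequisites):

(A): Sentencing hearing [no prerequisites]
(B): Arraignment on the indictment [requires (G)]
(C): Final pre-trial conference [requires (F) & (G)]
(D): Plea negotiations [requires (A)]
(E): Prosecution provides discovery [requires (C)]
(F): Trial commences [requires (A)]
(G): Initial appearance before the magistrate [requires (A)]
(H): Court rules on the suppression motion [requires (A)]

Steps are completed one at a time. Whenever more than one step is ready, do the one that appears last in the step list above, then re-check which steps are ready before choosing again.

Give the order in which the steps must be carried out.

(A), (H), (G), (F), (D), (C), (E), (B)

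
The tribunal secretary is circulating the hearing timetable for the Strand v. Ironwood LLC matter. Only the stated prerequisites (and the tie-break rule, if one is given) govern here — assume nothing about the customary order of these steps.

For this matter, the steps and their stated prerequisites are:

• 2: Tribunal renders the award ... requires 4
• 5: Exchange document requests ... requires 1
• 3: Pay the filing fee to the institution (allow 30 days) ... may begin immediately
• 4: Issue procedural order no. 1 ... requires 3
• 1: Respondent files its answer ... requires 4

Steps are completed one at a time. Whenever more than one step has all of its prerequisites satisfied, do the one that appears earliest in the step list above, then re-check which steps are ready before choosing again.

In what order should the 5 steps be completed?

3, 4, 2, 1, 5

3 has no prerequisites → 3 first.
4 is the only step now ready → 4.
2 and 1 are both available; 2 is listed earlier → 2.
1 needed 4, now all done → 1.
5 needed 1, now all done → 5.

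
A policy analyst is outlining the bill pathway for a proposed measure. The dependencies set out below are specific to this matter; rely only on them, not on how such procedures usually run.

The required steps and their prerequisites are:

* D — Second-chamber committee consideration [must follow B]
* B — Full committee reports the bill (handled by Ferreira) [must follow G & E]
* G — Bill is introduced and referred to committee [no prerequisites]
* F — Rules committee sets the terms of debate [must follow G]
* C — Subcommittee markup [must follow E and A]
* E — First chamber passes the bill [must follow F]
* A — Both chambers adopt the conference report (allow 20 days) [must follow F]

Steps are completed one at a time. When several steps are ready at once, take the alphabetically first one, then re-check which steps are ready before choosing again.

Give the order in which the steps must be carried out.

G → F → A → E → B → C → D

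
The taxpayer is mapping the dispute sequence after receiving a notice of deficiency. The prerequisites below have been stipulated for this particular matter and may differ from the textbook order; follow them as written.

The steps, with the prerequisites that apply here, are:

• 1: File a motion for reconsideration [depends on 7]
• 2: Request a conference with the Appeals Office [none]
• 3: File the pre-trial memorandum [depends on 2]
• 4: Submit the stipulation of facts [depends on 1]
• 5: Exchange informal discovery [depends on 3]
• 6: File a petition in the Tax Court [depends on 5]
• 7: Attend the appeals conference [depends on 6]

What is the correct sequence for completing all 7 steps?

2, 3, 5, 6, 7, 1, 4

2 is the only step with nothing outstanding, so it goes first.
3 is the only step now ready → 3.
Next only 5 has its prerequisites met → 5.
6 needed 5, now all done → 6.
7 needed 6, now all done → 7.
1 is the only step now ready → 1.
4 needed 1, now all done → 4.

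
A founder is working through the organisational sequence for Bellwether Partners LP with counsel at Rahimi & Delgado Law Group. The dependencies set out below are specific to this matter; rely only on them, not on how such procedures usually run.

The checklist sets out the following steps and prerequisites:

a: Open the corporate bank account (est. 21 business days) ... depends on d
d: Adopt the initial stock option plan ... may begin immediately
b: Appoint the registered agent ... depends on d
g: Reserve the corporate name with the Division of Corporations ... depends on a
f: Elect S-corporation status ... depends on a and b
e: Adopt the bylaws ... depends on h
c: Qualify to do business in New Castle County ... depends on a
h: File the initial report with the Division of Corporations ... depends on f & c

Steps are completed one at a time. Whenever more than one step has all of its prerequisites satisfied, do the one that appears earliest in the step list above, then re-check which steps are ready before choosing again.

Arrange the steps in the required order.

d a b g f c h e

d has no prerequisites → d first.
Ready: a and b. a is listed earlier → a.
Now b, g and c have their prerequisites met. b is listed earlier, so b next.
Ready: g, f and c. g is listed earlier → g.
Now f and c have their prerequisites met. f is listed earlier, so f next.
Next only c has its prerequisites met → c.
Next only h has its prerequisites met → h.
e is the only step now ready → e.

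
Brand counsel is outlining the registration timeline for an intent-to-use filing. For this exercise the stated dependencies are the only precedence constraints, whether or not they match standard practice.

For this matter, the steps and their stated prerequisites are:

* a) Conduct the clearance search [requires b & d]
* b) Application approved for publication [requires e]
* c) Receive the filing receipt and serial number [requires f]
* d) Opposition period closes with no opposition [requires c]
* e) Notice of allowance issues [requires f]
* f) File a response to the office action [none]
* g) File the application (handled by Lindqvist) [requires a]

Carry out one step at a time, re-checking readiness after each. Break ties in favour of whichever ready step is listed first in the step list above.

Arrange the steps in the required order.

f → c → d → e → b → a → g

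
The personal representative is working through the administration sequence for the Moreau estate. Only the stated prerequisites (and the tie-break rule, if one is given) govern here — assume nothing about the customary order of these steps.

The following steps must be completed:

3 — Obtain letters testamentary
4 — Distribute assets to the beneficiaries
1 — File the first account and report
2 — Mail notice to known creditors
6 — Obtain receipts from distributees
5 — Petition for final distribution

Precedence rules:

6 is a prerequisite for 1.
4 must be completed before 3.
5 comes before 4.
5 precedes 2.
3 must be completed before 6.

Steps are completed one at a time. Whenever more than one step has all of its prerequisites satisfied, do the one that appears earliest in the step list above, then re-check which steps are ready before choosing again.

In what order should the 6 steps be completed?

5 4 3 2 6 1

5 is the only step with nothing outstanding, so it goes first.
Now 4 and 2 have their prerequisites met. 4 is listed earlier, so 4 next.
Ready: 3 and 2. 3 is listed earlier → 3.
Ready: 2 and 6. 2 is listed earlier → 2.
6 needed 3, now all done → 6.
That leaves 1 as the only ready step → 1.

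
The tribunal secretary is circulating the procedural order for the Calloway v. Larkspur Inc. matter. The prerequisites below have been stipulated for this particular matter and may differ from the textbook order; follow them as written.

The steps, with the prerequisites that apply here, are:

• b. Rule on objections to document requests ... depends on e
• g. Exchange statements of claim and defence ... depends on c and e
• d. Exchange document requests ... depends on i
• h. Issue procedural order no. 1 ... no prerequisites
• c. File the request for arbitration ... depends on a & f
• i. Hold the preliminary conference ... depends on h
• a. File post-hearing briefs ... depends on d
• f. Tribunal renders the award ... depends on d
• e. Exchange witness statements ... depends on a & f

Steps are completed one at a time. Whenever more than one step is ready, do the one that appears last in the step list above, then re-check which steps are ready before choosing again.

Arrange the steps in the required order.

h has no prerequisites → h first.
i is the only step now ready → i.
d needed i, now all done → d.
f and a are both available; f is listed later → f.
Next only a has its prerequisites met → a.
e and c are both available; e is listed later → e.
c and b are both available; c is listed later → c.
g now also ready, so the ready set is {g, b}; g is listed later → g.
That leaves b as the only ready step → b.

h i d f a e c g b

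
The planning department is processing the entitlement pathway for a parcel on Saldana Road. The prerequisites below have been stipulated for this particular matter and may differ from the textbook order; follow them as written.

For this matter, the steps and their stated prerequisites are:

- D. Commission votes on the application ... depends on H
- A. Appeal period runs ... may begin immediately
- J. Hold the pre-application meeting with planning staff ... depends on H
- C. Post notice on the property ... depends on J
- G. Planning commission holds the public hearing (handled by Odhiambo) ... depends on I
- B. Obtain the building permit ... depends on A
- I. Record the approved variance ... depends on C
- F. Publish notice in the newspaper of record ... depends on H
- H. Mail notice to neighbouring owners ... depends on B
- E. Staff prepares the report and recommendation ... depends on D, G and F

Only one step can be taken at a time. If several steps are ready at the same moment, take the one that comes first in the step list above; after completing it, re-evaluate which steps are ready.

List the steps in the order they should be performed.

Only A has no prerequisites, so it is first.
Next only B has its prerequisites met → B.
That leaves H as the only ready step → H.
Now D, J and F have their prerequisites met. D is listed earlier, so D next.
Ready: J and F. J is listed earlier → J.
C and F are both available; C is listed earlier → C.
I now also ready, so the ready set is {I, F}; I is listed earlier → I.
G now also ready, so the ready set is {G, F}; G is listed earlier → G.
That leaves F as the only ready step → F.
That leaves E as the only ready step → E.

A B H D J C I G F E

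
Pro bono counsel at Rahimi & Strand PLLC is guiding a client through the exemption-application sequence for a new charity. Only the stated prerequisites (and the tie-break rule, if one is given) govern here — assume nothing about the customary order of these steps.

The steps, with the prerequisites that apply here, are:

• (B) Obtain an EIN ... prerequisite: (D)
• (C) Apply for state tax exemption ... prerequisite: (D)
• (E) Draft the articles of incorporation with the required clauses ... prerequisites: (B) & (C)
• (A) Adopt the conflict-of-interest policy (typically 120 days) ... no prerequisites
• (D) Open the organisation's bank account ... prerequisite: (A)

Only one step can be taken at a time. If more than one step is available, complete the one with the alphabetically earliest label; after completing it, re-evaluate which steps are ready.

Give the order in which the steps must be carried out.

(A), (D), (B), (C), (E)

(A) is the only step with nothing outstanding, so it goes first.
(D) needed (A), now all done → (D).
Ready: (B) and (C). (B) has the earlier label → (B).
Next only (C) has its prerequisites met → (C).
(E) needed (B) and (C), now all done → (E).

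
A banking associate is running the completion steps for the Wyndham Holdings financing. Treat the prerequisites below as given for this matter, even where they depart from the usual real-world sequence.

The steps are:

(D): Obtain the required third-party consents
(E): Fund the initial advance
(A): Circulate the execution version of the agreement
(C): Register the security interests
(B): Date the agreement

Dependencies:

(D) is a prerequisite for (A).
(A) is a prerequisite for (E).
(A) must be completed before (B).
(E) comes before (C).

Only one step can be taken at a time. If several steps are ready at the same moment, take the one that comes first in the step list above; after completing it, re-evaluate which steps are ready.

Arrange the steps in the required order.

(D) (A) (E) (C) (B)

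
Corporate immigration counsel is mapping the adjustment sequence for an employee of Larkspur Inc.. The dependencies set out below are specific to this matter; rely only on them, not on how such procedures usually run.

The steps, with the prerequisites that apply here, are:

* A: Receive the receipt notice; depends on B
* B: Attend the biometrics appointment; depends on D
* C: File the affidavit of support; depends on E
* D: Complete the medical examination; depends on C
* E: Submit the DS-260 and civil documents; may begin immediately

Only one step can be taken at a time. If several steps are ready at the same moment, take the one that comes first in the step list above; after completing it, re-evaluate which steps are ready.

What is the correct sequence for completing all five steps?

E, C, D, B, A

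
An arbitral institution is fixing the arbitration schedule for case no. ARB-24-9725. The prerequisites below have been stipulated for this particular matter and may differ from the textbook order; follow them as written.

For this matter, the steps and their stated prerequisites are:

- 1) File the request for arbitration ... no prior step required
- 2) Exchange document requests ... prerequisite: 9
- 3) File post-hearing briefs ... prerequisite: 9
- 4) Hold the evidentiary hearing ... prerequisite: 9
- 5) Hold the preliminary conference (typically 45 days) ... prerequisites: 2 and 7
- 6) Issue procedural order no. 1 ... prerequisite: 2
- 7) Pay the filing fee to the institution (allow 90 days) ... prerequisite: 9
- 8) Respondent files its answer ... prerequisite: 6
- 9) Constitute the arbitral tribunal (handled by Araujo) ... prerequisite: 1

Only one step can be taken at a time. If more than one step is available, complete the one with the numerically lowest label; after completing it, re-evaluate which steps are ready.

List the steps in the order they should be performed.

Only 1 has no prerequisites, so it is first.
9 is the only step now ready → 9.
Ready: 2, 3, 4 and 7. 2 has the earlier label → 2.
Now 3, 4, 6 and 7 have their prerequisites met. 3 has the earlier label, so 3 next.
Now 4, 6 and 7 have their prerequisites met. 4 has the earlier label, so 4 next.
Now 6 and 7 have their prerequisites met. 6 has the earlier label, so 6 next.
7 and 8 are both available; 7 has the earlier label → 7.
Ready: 5 and 8. 5 has the earlier label → 5.
8 needed 6, now all done → 8.

1 → 9 → 2 → 3 → 4 → 6 → 7 → 5 → 8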